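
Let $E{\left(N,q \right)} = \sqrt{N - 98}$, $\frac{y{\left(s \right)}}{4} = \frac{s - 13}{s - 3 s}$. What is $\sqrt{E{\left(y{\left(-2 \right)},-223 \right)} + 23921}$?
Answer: $\sqrt{23921 + i \sqrt{113}} \approx 154.66 + 0.0344 i$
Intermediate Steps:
$y{\left(s \right)} = - \frac{2 \left(-13 + s\right)}{s}$ ($y{\left(s \right)} = 4 \frac{s - 13}{s - 3 s} = 4 \frac{-13 + s}{\left(-2\right) s} = 4 \left(-13 + s\right) \left(- \frac{1}{2 s}\right) = 4 \left(- \frac{-13 + s}{2 s}\right) = - \frac{2 \left(-13 + s\right)}{s}$)
$E{\left(N,q \right)} = \sqrt{-98 + N}$
$\sqrt{E{\left(y{\left(-2 \right)},-223 \right)} + 23921} = \sqrt{\sqrt{-98 + \left(-2 + \frac{26}{-2}\right)} + 23921} = \sqrt{\sqrt{-98 + \left(-2 + 26 \left(- \frac{1}{2}\right)\right)} + 23921} = \sqrt{\sqrt{-98 - 15} + 23921} = \sqrt{\sqrt{-113} + 23921} = \sqrt{i \sqrt{113} + 23921} = \sqrt{23921 + i \sqrt{113}}$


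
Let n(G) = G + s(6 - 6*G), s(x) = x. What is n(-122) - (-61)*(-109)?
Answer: -6033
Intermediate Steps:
n(G) = 6 - 5*G (n(G) = G + (6 - 6*G) = 6 - 5*G)
n(-122) - (-61)*(-109) = (6 - 5*(-122)) - (-61)*(-109) = (6 + 610) - 1*6649 = 616 - 6649 = -6033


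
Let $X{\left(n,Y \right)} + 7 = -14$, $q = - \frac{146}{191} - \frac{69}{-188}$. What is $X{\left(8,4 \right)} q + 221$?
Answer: $\frac{8235317}{35908} \approx 229.34$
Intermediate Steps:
$q = - \frac{14269}{35908}$ ($q = \left(-146\right) \frac{1}{191} - - \frac{69}{188} = - \frac{146}{191} + \frac{69}{188} = - \frac{14269}{35908} \approx -0.39738$)
$X{\left(n,Y \right)} = -21$ ($X{\left(n,Y \right)} = -7 - 14 = -21$)
$X{\left(8,4 \right)} q + 221 = \left(-21\right) \left(- \frac{14269}{35908}\right) + 221 = \frac{299649}{35908} + 221 = \frac{8235317}{35908}$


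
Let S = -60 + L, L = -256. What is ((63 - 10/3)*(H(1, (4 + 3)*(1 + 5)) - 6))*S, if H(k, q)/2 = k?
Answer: 226256/3 ≈ 75419.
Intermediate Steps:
H(k, q) = 2*k
S = -316 (S = -60 - 256 = -316)
((63 - 10/3)*(H(1, (4 + 3)*(1 + 5)) - 6))*S = ((63 - 10/3)*(2*1 - 6))*(-316) = ((63 - 10*⅓)*(2 - 6))*(-316) = ((63 - 10/3)*(-4))*(-316) = ((179/3)*(-4))*(-316) = -716/3*(-316) = 226256/3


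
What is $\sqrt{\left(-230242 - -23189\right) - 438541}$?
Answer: $i \sqrt{645594} \approx 803.49 i$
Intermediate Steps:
$\sqrt{\left(-230242 - -23189\right) - 438541} = \sqrt{\left(-230242 + 23189\right) - 438541} = \sqrt{-207053 - 438541} = \sqrt{-645594} = i \sqrt{645594}$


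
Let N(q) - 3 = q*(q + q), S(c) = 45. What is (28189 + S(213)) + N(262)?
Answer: 165525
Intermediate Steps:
N(q) = 3 + 2*q**2 (N(q) = 3 + q*(q + q) = 3 + q*(2*q) = 3 + 2*q**2)
(28189 + S(213)) + N(262) = (28189 + 45) + (3 + 2*262**2) = 28234 + (3 + 2*68644) = 28234 + (3 + 137288) = 28234 + 137291 = 165525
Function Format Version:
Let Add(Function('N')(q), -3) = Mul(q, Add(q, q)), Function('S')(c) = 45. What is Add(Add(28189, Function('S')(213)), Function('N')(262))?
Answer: 165525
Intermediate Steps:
Function('N')(q) = Add(3, Mul(2, Pow(q, 2))) (Function('N')(q) = Add(3, Mul(q, Add(q, q))) = Add(3, Mul(q, Mul(2, q))) = Add(3, Mul(2, Pow(q, 2))))
Add(Add(28189, Function('S')(213)), Function('N')(262)) = Add(Add(28189, 45), Add(3, Mul(2, Pow(262, 2)))) = Add(28234, Add(3, Mul(2, 68644))) = Add(28234, Add(3, 137288)) = Add(28234, 137291) = 165525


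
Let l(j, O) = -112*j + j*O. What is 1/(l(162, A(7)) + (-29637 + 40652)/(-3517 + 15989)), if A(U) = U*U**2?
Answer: 12472/466738199 ≈ 2.6722e-5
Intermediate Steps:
A(U) = U**3
l(j, O) = -112*j + O*j
1/(l(162, A(7)) + (-29637 + 40652)/(-3517 + 15989)) = 1/(162*(-112 + 7**3) + (-29637 + 40652)/(-3517 + 15989)) = 1/(162*(-112 + 343) + 11015/12472) = 1/(162*231 + 11015*(1/12472)) = 1/(37422 + 11015/12472) = 1/(466738199/12472) = 12472/466738199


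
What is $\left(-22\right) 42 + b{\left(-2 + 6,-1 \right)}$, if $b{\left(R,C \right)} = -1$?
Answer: $-925$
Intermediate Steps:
$\left(-22\right) 42 + b{\left(-2 + 6,-1 \right)} = \left(-22\right) 42 - 1 = -924 - 1 = -925$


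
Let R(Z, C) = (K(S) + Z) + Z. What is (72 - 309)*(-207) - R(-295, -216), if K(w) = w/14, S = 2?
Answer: 347542/7 ≈ 49649.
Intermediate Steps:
K(w) = w/14 (K(w) = w*(1/14) = w/14)
R(Z, C) = 1/7 + 2*Z (R(Z, C) = ((1/14)*2 + Z) + Z = (1/7 + Z) + Z = 1/7 + 2*Z)
(72 - 309)*(-207) - R(-295, -216) = (72 - 309)*(-207) - (1/7 + 2*(-295)) = -237*(-207) - (1/7 - 590) = 49059 - 1*(-4129/7) = 49059 + 4129/7 = 347542/7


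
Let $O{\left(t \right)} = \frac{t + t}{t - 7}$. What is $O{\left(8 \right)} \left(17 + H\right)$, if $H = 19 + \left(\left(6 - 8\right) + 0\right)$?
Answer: $544$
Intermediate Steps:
$O{\left(t \right)} = \frac{2 t}{-7 + t}$
$H = 17$ ($H = 19 + \left(-2 + 0\right) = 19 - 2 = 17$)
$O{\left(8 \right)} \left(17 + H\right) = 2 \cdot 8 \frac{1}{-7 + 8} \left(17 + 17\right) = 2 \cdot 8 \cdot 1^{-1} \cdot 34 = 2 \cdot 8 \cdot 1 \cdot 34 = 16 \cdot 34 = 544$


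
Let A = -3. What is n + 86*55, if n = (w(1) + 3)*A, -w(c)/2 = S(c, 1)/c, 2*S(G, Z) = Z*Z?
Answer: 4724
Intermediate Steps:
S(G, Z) = Z**2/2 (S(G, Z) = (Z*Z)/2 = Z**2/2)
w(c) = -1/c (w(c) = -2*(1/2)*1**2/c = -2*(1/2)*1/c = -1/c)
n = -6 (n = (-1/1 + 3)*(-3) = (-1*1 + 3)*(-3) = (-1 + 3)*(-3) = 2*(-3) = -6)
n + 86*55 = -6 + 86*55 = -6 + 4730 = 4724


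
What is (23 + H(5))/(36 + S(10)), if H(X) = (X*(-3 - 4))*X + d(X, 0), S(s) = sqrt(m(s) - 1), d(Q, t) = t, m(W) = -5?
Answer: -912/217 + 76*I*sqrt(6)/651 ≈ -4.2028 + 0.28596*I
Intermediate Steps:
S(s) = I*sqrt(6) (S(s) = sqrt(-5 - 1) = sqrt(-6) = I*sqrt(6))
H(X) = -7*X**2 (H(X) = (X*(-3 - 4))*X + 0 = (X*(-7))*X + 0 = (-7*X)*X + 0 = -7*X**2 + 0 = -7*X**2)
(23 + H(5))/(36 + S(10)) = (23 - 7*5**2)/(36 + I*sqrt(6)) = (23 - 7*25)/(36 + I*sqrt(6)) = (23 - 175)/(36 + I*sqrt(6)) = -152/(36 + I*sqrt(6))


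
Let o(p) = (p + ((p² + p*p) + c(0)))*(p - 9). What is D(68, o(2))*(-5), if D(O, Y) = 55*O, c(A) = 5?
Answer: -18700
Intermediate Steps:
o(p) = (-9 + p)*(5 + p + 2*p²) (o(p) = (p + ((p² + p*p) + 5))*(p - 9) = (p + ((p² + p²) + 5))*(-9 + p) = (p + (2*p² + 5))*(-9 + p) = (p + (5 + 2*p²))*(-9 + p) = (5 + p + 2*p²)*(-9 + p) = (-9 + p)*(5 + p + 2*p²))
D(68, o(2))*(-5) = (55*68)*(-5) = 3740*(-5) = -18700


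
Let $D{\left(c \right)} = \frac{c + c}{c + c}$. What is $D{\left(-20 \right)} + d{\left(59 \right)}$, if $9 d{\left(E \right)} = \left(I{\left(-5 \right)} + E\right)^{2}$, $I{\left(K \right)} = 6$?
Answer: $\frac{4234}{9} \approx 470.44$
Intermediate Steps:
$d{\left(E \right)} = \frac{\left(6 + E\right)^{2}}{9}$
$D{\left(c \right)} = 1$ ($D{\left(c \right)} = \frac{2 c}{2 c} = 2 c \frac{1}{2 c} = 1$)
$D{\left(-20 \right)} + d{\left(59 \right)} = 1 + \frac{\left(6 + 59\right)^{2}}{9} = 1 + \frac{65^{2}}{9} = 1 + \frac{1}{9} \cdot 4225 = 1 + \frac{4225}{9} = \frac{4234}{9}$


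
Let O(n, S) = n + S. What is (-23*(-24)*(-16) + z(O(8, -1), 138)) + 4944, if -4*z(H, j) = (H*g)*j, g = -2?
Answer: -3405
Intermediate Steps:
O(n, S) = S + n
z(H, j) = H*j/2 (z(H, j) = -H*(-2)*j/4 = -(-2*H)*j/4 = -(-1)*H*j/2 = H*j/2)
(-23*(-24)*(-16) + z(O(8, -1), 138)) + 4944 = (-23*(-24)*(-16) + (½)*(-1 + 8)*138) + 4944 = (552*(-16) + (½)*7*138) + 4944 = (-8832 + 483) + 4944 = -8349 + 4944 = -3405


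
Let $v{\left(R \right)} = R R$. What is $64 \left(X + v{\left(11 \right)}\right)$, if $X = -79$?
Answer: $2688$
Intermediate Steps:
$v{\left(R \right)} = R^{2}$
$64 \left(X + v{\left(11 \right)}\right) = 64 \left(-79 + 11^{2}\right) = 64 \left(-79 + 121\right) = 64 \cdot 42 = 2688$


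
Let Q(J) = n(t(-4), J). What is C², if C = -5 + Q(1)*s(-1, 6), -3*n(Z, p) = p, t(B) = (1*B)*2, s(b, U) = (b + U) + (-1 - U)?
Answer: 169/9 ≈ 18.778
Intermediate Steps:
s(b, U) = -1 + b (s(b, U) = (U + b) + (-1 - U) = -1 + b)
t(B) = 2*B (t(B) = B*2 = 2*B)
n(Z, p) = -p/3
Q(J) = -J/3
C = -13/3 (C = -5 + (-⅓*1)*(-1 - 1) = -5 - ⅓*(-2) = -5 + ⅔ = -13/3 ≈ -4.3333)
C² = (-13/3)² = 169/9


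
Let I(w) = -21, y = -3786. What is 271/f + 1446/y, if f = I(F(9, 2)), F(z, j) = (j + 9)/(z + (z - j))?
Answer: -176062/13251 ≈ -13.287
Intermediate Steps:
F(z, j) = (9 + j)/(-j + 2*z)
f = -21
271/f + 1446/y = 271/(-21) + 1446/(-3786) = 271*(-1/21) + 1446*(-1/3786) = -271/21 - 241/631 = -176062/13251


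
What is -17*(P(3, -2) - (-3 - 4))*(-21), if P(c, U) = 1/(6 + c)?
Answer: 7616/3 ≈ 2538.7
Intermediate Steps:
-17*(P(3, -2) - (-3 - 4))*(-21) = -17*(1/(6 + 3) - (-3 - 4))*(-21) = -17*(1/9 - 1*(-7))*(-21) = -17*(⅑ + 7)*(-21) = -17*64/9*(-21) = -1088/9*(-21) = 7616/3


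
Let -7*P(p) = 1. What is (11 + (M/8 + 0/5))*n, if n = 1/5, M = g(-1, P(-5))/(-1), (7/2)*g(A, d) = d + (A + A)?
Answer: 2171/980 ≈ 2.2153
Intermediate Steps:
P(p) = -1/7 (P(p) = -1/7*1 = -1/7)
g(A, d) = 2*d/7 + 4*A/7 (g(A, d) = 2*(d + (A + A))/7 = 2*(d + 2*A)/7 = 2*d/7 + 4*A/7)
M = 30/49 (M = ((2/7)*(-1/7) + (4/7)*(-1))/(-1) = (-2/49 - 4/7)*(-1) = -30/49*(-1) = 30/49 ≈ 0.61224)
n = 1/5 (n = 1*(1/5) = 1/5 ≈ 0.20000)
(11 + (M/8 + 0/5))*n = (11 + ((30/49)/8 + 0/5))*(1/5) = (11 + ((30/49)*(1/8) + 0*(1/5)))*(1/5) = (11 + (15/196 + 0))*(1/5) = (11 + 15/196)*(1/5) = (2171/196)*(1/5) = 2171/980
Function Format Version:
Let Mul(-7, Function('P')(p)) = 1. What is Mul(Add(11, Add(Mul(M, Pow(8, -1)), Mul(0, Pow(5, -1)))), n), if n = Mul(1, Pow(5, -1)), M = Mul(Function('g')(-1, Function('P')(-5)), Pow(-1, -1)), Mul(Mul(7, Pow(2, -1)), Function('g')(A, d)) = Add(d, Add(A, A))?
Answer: Rational(2171, 980) ≈ 2.2153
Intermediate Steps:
Function('P')(p) = Rational(-1, 7) (Function('P')(p) = Mul(Rational(-1, 7), 1) = Rational(-1, 7))
Function('g')(A, d) = Add(Mul(Rational(2, 7), d), Mul(Rational(4, 7), A)) (Function('g')(A, d) = Mul(Rational(2, 7), Add(d, Add(A, A))) = Mul(Rational(2, 7), Add(d, Mul(2, A))) = Add(Mul(Rational(2, 7), d), Mul(Rational(4, 7), A)))
M = Rational(30, 49) (M = Mul(Add(Mul(Rational(2, 7), Rational(-1, 7)), Mul(Rational(4, 7), -1)), Pow(-1, -1)) = Mul(Add(Rational(-2, 49), Rational(-4, 7)), -1) = Mul(Rational(-30, 49), -1) = Rational(30, 49) ≈ 0.61224)
n = Rational(1, 5) (n = Mul(1, Rational(1, 5)) = Rational(1, 5) ≈ 0.20000)
Mul(Add(11, Add(Mul(M, Pow(8, -1)), Mul(0, Pow(5, -1)))), n) = Mul(Add(11, Add(Mul(Rational(30, 49), Pow(8, -1)), Mul(0, Pow(5, -1)))), Rational(1, 5)) = Mul(Add(11, Add(Mul(Rational(30, 49), Rational(1, 8)), Mul(0, Rational(1, 5)))), Rational(1, 5)) = Mul(Add(11, Add(Rational(15, 196), 0)), Rational(1, 5)) = Mul(Add(11, Rational(15, 196)), Rational(1, 5)) = Mul(Rational(2171, 196), Rational(1, 5)) = Rational(2171, 980)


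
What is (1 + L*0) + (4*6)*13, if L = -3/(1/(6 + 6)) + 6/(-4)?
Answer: 313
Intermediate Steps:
L = -75/2 (L = -3/(1/12) + 6*(-1/4) = -3/1/12 - 3/2 = -3*12 - 3/2 = -36 - 3/2 = -75/2 ≈ -37.500)
(1 + L*0) + (4*6)*13 = (1 - 75/2*0) + (4*6)*13 = (1 + 0) + 24*13 = 1 + 312 = 313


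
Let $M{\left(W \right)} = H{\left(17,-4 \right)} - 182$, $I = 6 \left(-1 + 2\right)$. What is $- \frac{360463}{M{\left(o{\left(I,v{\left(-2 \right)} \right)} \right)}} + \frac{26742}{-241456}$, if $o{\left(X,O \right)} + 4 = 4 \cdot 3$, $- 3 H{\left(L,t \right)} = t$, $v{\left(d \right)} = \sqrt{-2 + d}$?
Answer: $\frac{65273342055}{32717288} \approx 1995.1$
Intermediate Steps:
$I = 6$ ($I = 6 \cdot 1 = 6$)
$H{\left(L,t \right)} = - \frac{t}{3}$
$o{\left(X,O \right)} = 8$ ($o{\left(X,O \right)} = -4 + 4 \cdot 3 = -4 + 12 = 8$)
$M{\left(W \right)} = - \frac{542}{3}$ ($M{\left(W \right)} = \left(- \frac{1}{3}\right) \left(-4\right) - 182 = \frac{4}{3} - 182 = - \frac{542}{3}$)
$- \frac{360463}{M{\left(o{\left(I,v{\left(-2 \right)} \right)} \right)}} + \frac{26742}{-241456} = - \frac{360463}{- \frac{542}{3}} + \frac{26742}{-241456} = \left(-360463\right) \left(- \frac{3}{542}\right) + 26742 \left(- \frac{1}{241456}\right) = \frac{1081389}{542} - \frac{13371}{120728} = \frac{65273342055}{32717288}$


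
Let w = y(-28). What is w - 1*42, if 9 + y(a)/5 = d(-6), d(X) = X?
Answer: -117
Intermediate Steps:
y(a) = -75 (y(a) = -45 + 5*(-6) = -45 - 30 = -75)
w = -75
w - 1*42 = -75 - 1*42 = -75 - 42 = -117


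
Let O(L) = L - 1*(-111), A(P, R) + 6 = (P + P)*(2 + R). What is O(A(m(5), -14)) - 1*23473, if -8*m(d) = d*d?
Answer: -23293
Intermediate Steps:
m(d) = -d²/8 (m(d) = -d*d/8 = -d²/8)
A(P, R) = -6 + 2*P*(2 + R) (A(P, R) = -6 + (P + P)*(2 + R) = -6 + (2*P)*(2 + R) = -6 + 2*P*(2 + R))
O(L) = 111 + L (O(L) = L + 111 = 111 + L)
O(A(m(5), -14)) - 1*23473 = (111 + (-6 + 4*(-⅛*5²) + 2*(-⅛*5²)*(-14))) - 1*23473 = (111 + (-6 + 4*(-⅛*25) + 2*(-⅛*25)*(-14))) - 23473 = (111 + (-6 + 4*(-25/8) + 2*(-25/8)*(-14))) - 23473 = (111 + (-6 - 25/2 + 175/2)) - 23473 = (111 + 69) - 23473 = 180 - 23473 = -23293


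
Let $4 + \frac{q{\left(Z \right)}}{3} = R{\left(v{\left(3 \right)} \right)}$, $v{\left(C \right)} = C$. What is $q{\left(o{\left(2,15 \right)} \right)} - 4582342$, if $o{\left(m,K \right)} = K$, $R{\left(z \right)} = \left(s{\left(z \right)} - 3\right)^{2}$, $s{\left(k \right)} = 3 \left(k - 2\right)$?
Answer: $-4582354$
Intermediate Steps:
$s{\left(k \right)} = -6 + 3 k$ ($s{\left(k \right)} = 3 \left(-2 + k\right) = -6 + 3 k$)
$R{\left(z \right)} = \left(-9 + 3 z\right)^{2}$ ($R{\left(z \right)} = \left(\left(-6 + 3 z\right) - 3\right)^{2} = \left(-9 + 3 z\right)^{2}$)
$q{\left(Z \right)} = -12$ ($q{\left(Z \right)} = -12 + 3 \cdot 9 \left(-3 + 3\right)^{2} = -12 + 3 \cdot 9 \cdot 0^{2} = -12 + 3 \cdot 9 \cdot 0 = -12 + 3 \cdot 0 = -12 + 0 = -12$)
$q{\left(o{\left(2,15 \right)} \right)} - 4582342 = -12 - 4582342 = -4582354$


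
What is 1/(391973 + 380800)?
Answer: 1/772773 ≈ 1.2940e-6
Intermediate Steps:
1/(391973 + 380800) = 1/772773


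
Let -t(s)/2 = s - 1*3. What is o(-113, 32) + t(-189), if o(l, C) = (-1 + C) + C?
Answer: 447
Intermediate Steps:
t(s) = 6 - 2*s (t(s) = -2*(s - 1*3) = -2*(s - 3) = -2*(-3 + s) = 6 - 2*s)
o(l, C) = -1 + 2*C
o(-113, 32) + t(-189) = (-1 + 2*32) + (6 - 2*(-189)) = (-1 + 64) + (6 + 378) = 63 + 384 = 447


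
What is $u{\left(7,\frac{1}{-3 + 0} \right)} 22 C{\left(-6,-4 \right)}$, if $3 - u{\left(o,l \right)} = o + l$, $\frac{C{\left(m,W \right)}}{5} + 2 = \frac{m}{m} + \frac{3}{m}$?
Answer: $605$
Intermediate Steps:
$C{\left(m,W \right)} = -5 + \frac{15}{m}$ ($C{\left(m,W \right)} = -10 + 5 \left(\frac{m}{m} + \frac{3}{m}\right) = -10 + 5 \left(1 + \frac{3}{m}\right) = -10 + \left(5 + \frac{15}{m}\right) = -5 + \frac{15}{m}$)
$u{\left(o,l \right)} = 3 - l - o$ ($u{\left(o,l \right)} = 3 - \left(o + l\right) = 3 - \left(l + o\right) = 3 - l - o$)
$u{\left(7,\frac{1}{-3 + 0} \right)} 22 C{\left(-6,-4 \right)} = \left(3 - \frac{1}{-3 + 0} - 7\right) 22 \left(-5 + \frac{15}{-6}\right) = \left(3 - \frac{1}{-3} - 7\right) 22 \left(-5 + 15 \left(- \frac{1}{6}\right)\right) = \left(3 - - \frac{1}{3} - 7\right) 22 \left(-5 - \frac{5}{2}\right) = \left(3 + \frac{1}{3} - 7\right) 22 \left(- \frac{15}{2}\right) = \left(- \frac{11}{3}\right) 22 \left(- \frac{15}{2}\right) = \left(- \frac{242}{3}\right) \left(- \frac{15}{2}\right) = 605$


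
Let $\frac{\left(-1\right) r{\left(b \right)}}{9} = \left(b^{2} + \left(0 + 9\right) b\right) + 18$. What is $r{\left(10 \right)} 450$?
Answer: $-842400$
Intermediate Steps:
$r{\left(b \right)} = -162 - 81 b - 9 b^{2}$ ($r{\left(b \right)} = - 9 \left(\left(b^{2} + \left(0 + 9\right) b\right) + 18\right) = - 9 \left(\left(b^{2} + 9 b\right) + 18\right) = - 9 \left(18 + b^{2} + 9 b\right) = -162 - 81 b - 9 b^{2}$)
$r{\left(10 \right)} 450 = \left(-162 - 810 - 9 \cdot 10^{2}\right) 450 = \left(-162 - 810 - 900\right) 450 = \left(-1872\right) 450 = -842400$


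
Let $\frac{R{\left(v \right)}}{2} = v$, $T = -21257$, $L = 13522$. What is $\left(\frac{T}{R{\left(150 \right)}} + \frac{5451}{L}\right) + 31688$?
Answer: $\frac{64129869473}{2028300} \approx 31618.0$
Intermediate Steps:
$R{\left(v \right)} = 2 v$
$\left(\frac{T}{R{\left(150 \right)}} + \frac{5451}{L}\right) + 31688 = \left(- \frac{21257}{2 \cdot 150} + \frac{5451}{13522}\right) + 31688 = \left(- \frac{21257}{300} + 5451 \cdot \frac{1}{13522}\right) + 31688 = \left(\left(-21257\right) \frac{1}{300} + \frac{5451}{13522}\right) + 31688 = \left(- \frac{21257}{300} + \frac{5451}{13522}\right) + 31688 = - \frac{142900927}{2028300} + 31688 = \frac{64129869473}{2028300}$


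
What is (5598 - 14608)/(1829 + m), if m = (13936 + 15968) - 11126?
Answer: -9010/20607 ≈ -0.43723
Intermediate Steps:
m = 18778 (m = 29904 - 11126 = 18778)
(5598 - 14608)/(1829 + m) = (5598 - 14608)/(1829 + 18778) = -9010/20607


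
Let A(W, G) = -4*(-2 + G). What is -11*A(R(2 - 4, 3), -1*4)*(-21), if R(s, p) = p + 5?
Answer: 5544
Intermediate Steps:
R(s, p) = 5 + p
A(W, G) = 8 - 4*G
-11*A(R(2 - 4, 3), -1*4)*(-21) = -11*(8 - (-4)*4)*(-21) = -11*(8 - 4*(-4))*(-21) = -11*(8 + 16)*(-21) = -11*24*(-21) = -264*(-21) = 5544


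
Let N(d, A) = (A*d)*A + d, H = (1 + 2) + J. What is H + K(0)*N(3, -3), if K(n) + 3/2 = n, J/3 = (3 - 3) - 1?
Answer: -45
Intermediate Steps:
J = -3 (J = 3*((3 - 3) - 1) = 3*(0 - 1) = 3*(-1) = -3)
K(n) = -3/2 + n
H = 0 (H = (1 + 2) - 3 = 3 - 3 = 0)
N(d, A) = d + d*A**2 (N(d, A) = d*A**2 + d = d + d*A**2)
H + K(0)*N(3, -3) = 0 + (-3/2 + 0)*(3*(1 + (-3)**2)) = 0 - 9*(1 + 9)/2 = 0 - 9*10/2 = 0 - 3/2*30 = 0 - 45 = -45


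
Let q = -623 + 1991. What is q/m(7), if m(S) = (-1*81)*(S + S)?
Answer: -76/63 ≈ -1.2063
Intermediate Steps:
m(S) = -162*S
q = 1368
q/m(7) = 1368/((-162*7)) = 1368/(-1134) = 1368*(-1/1134) = -76/63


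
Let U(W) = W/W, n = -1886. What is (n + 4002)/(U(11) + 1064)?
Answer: 2116/1065 ≈ 1.9869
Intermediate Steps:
U(W) = 1
(n + 4002)/(U(11) + 1064) = (-1886 + 4002)/(1 + 1064) = 2116/1065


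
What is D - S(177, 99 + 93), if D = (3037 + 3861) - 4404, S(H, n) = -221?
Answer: 2715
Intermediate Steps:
D = 2494 (D = 6898 - 4404 = 2494)
D - S(177, 99 + 93) = 2494 - 1*(-221) = 2494 + 221 = 2715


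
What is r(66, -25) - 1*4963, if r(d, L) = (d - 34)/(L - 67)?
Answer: -114157/23 ≈ -4963.3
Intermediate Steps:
r(d, L) = (-34 + d)/(-67 + L)
r(66, -25) - 1*4963 = (-34 + 66)/(-67 - 25) - 1*4963 = 32/(-92) - 4963 = -1/92*32 - 4963 = -8/23 - 4963 = -114157/23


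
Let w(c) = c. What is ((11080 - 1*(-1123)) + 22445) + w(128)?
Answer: 34776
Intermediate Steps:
((11080 - 1*(-1123)) + 22445) + w(128) = ((11080 - 1*(-1123)) + 22445) + 128 = ((11080 + 1123) + 22445) + 128 = (12203 + 22445) + 128 = 34648 + 128 = 34776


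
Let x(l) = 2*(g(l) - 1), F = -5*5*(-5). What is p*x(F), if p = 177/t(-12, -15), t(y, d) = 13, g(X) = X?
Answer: 43896/13 ≈ 3376.6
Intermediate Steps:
F = 125 (F = -25*(-5) = 125)
x(l) = -2 + 2*l (x(l) = 2*(l - 1) = 2*(-1 + l) = -2 + 2*l)
p = 177/13 ≈ 13.615
p*x(F) = 177*(-2 + 2*125)/13 = 177*(-2 + 250)/13 = (177/13)*248 = 43896/13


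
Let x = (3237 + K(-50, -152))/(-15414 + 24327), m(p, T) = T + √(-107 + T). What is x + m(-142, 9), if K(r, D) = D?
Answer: 83302/8913 + 7*I*√2 ≈ 9.3461 + 9.8995*I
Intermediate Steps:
x = 3085/8913 (x = (3237 - 152)/(-15414 + 24327) = 3085/8913 ≈ 0.34612)
x + m(-142, 9) = 3085/8913 + (9 + √(-107 + 9)) = 3085/8913 + (9 + √(-98)) = 3085/8913 + (9 + 7*I*√2) = 83302/8913 + 7*I*√2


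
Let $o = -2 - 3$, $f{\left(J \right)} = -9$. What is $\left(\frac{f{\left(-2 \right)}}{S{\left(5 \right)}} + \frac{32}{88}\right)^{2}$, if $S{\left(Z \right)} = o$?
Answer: $\frac{14161}{3025} \approx 4.6813$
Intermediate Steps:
$o = -5$ ($o = -2 - 3 = -5$)
$S{\left(Z \right)} = -5$
$\left(\frac{f{\left(-2 \right)}}{S{\left(5 \right)}} + \frac{32}{88}\right)^{2} = \left(- \frac{9}{-5} + \frac{32}{88}\right)^{2} = \left(\left(-9\right) \left(- \frac{1}{5}\right) + 32 \cdot \frac{1}{88}\right)^{2} = \left(\frac{9}{5} + \frac{4}{11}\right)^{2} = \left(\frac{119}{55}\right)^{2} = \frac{14161}{3025}$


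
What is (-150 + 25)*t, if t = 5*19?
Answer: -11875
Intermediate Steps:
t = 95
(-150 + 25)*t = (-150 + 25)*95 = -125*95 = -11875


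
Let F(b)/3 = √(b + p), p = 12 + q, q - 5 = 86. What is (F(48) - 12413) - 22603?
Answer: -35016 + 3*√151 ≈ -34979.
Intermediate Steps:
q = 91 (q = 5 + 86 = 91)
p = 103 (p = 12 + 91 = 103)
F(b) = 3*√(103 + b) (F(b) = 3*√(b + 103) = 3*√(103 + b))
(F(48) - 12413) - 22603 = (3*√(103 + 48) - 12413) - 22603 = (3*√151 - 12413) - 22603 = (-12413 + 3*√151) - 22603 = -35016 + 3*√151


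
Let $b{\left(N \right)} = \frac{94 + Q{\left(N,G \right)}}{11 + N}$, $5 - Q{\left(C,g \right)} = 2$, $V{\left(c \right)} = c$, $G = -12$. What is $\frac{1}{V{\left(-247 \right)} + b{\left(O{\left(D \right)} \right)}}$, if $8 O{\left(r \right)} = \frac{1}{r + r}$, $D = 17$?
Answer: $- \frac{2993}{712887} \approx -0.0041984$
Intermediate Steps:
$Q{\left(C,g \right)} = 3$ ($Q{\left(C,g \right)} = 5 - 2 = 3$)
$O{\left(r \right)} = \frac{1}{16 r}$ ($O{\left(r \right)} = \frac{1}{8 \left(r + r\right)} = \frac{1}{8 \cdot 2 r} = \frac{\frac{1}{2} \frac{1}{r}}{8} = \frac{1}{16 r}$)
$b{\left(N \right)} = \frac{97}{11 + N}$ ($b{\left(N \right)} = \frac{94 + 3}{11 + N} = \frac{97}{11 + N}$)
$\frac{1}{V{\left(-247 \right)} + b{\left(O{\left(D \right)} \right)}} = \frac{1}{-247 + \frac{97}{11 + \frac{1}{16 \cdot 17}}} = \frac{1}{-247 + \frac{97}{11 + \frac{1}{16} \cdot \frac{1}{17}}} = \frac{1}{-247 + \frac{97}{11 + \frac{1}{272}}} = \frac{1}{-247 + \frac{97}{\frac{2993}{272}}} = \frac{1}{-247 + 97 \cdot \frac{272}{2993}} = \frac{1}{-247 + \frac{26384}{2993}} = \frac{1}{- \frac{712887}{2993}} = - \frac{2993}{712887}$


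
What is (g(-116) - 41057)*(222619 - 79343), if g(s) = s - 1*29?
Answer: -5903257752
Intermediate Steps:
g(s) = -29 + s (g(s) = s - 29 = -29 + s)
(g(-116) - 41057)*(222619 - 79343) = ((-29 - 116) - 41057)*(222619 - 79343) = (-145 - 41057)*143276 = -41202*143276 = -5903257752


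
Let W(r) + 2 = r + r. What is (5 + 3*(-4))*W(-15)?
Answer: 224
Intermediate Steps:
W(r) = -2 + 2*r (W(r) = -2 + (r + r) = -2 + 2*r)
(5 + 3*(-4))*W(-15) = (5 + 3*(-4))*(-2 + 2*(-15)) = (5 - 12)*(-2 - 30) = -7*(-32) = 224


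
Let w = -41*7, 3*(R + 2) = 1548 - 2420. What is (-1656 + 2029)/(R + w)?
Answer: -1119/1739 ≈ -0.64347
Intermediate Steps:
R = -878/3 (R = -2 + (1548 - 2420)/3 = -2 + (⅓)*(-872) = -2 - 872/3 = -878/3 ≈ -292.67)
w = -287
(-1656 + 2029)/(R + w) = (-1656 + 2029)/(-878/3 - 287) = 373/(-1739/3) = 373*(-3/1739) = -1119/1739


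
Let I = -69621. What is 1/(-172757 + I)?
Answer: -1/242378 ≈ -4.1258e-6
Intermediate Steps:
1/(-172757 + I) = 1/(-172757 - 69621) = 1/(-242378) = -1/242378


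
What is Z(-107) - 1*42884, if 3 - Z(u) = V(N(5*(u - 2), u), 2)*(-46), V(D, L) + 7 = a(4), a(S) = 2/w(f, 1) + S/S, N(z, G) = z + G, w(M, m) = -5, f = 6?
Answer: -215877/5 ≈ -43175.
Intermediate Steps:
N(z, G) = G + z
a(S) = ⅗ (a(S) = 2/(-5) + S/S = 2*(-⅕) + 1 = -⅖ + 1 = ⅗)
V(D, L) = -32/5 (V(D, L) = -7 + ⅗ = -32/5)
Z(u) = -1457/5 (Z(u) = 3 - (-32)*(-46)/5 = 3 - 1*1472/5 = 3 - 1472/5 = -1457/5)
Z(-107) - 1*42884 = -1457/5 - 1*42884 = -1457/5 - 42884 = -215877/5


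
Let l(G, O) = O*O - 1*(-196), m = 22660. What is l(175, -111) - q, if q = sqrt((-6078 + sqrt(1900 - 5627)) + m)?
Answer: 12517 - sqrt(16582 + I*sqrt(3727)) ≈ 12388.0 - 0.23704*I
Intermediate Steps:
l(G, O) = 196 + O**2 (l(G, O) = O**2 + 196 = 196 + O**2)
q = sqrt(16582 + I*sqrt(3727)) (q = sqrt((-6078 + sqrt(1900 - 5627)) + 22660) = sqrt((-6078 + sqrt(-3727)) + 22660) = sqrt((-6078 + I*sqrt(3727)) + 22660) = sqrt(16582 + I*sqrt(3727)) ≈ 128.77 + 0.237*I)
l(175, -111) - q = (196 + (-111)**2) - sqrt(16582 + I*sqrt(3727)) = (196 + 12321) - sqrt(16582 + I*sqrt(3727)) = 12517 - sqrt(16582 + I*sqrt(3727))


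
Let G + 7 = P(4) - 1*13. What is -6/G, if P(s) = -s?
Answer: ¼ ≈ 0.25000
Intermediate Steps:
G = -24 (G = -7 + (-1*4 - 1*13) = -7 + (-4 - 13) = -7 - 17 = -24)
-6/G = -6/(-24) = -6*(-1/24) = ¼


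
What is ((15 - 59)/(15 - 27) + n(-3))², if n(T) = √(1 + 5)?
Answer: 175/9 + 22*√6/3 ≈ 37.407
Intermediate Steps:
n(T) = √6
((15 - 59)/(15 - 27) + n(-3))² = ((15 - 59)/(15 - 27) + √6)² = (-44/(-12) + √6)² = (-44*(-1/12) + √6)² = (11/3 + √6)²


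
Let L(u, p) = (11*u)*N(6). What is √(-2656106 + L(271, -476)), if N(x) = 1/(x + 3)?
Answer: I*√23901973/3 ≈ 1629.7*I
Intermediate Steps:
N(x) = 1/(3 + x)
L(u, p) = 11*u/9 (L(u, p) = (11*u)/(3 + 6) = (11*u)/9 = (11*u)*(⅑) = 11*u/9)
√(-2656106 + L(271, -476)) = √(-2656106 + (11/9)*271) = √(-2656106 + 2981/9) = √(-23901973/9) = I*√23901973/3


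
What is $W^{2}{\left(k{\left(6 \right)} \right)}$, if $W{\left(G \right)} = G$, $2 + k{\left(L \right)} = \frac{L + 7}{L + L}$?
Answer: $\frac{121}{144} \approx 0.84028$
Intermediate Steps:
$k{\left(L \right)} = -2 + \frac{7 + L}{2 L}$ ($k{\left(L \right)} = -2 + \frac{L + 7}{L + L} = -2 + \frac{7 + L}{2 L}$)
$W^{2}{\left(k{\left(6 \right)} \right)} = \left(\frac{7 - 18}{2 \cdot 6}\right)^{2} = \left(\frac{1}{2} \cdot \frac{1}{6} \left(7 - 18\right)\right)^{2} = \left(\frac{1}{2} \cdot \frac{1}{6} \left(-11\right)\right)^{2} = \left(- \frac{11}{12}\right)^{2} = \frac{121}{144}$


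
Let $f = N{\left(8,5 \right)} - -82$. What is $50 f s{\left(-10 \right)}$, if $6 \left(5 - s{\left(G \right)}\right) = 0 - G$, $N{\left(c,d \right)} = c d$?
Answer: $\frac{61000}{3} \approx 20333.0$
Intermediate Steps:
$s{\left(G \right)} = 5 + \frac{G}{6}$ ($s{\left(G \right)} = 5 - \frac{0 - G}{6} = 5 - \frac{\left(-1\right) G}{6} = 5 + \frac{G}{6}$)
$f = 122$ ($f = 8 \cdot 5 - -82 = 40 + 82 = 122$)
$50 f s{\left(-10 \right)} = 50 \cdot 122 \left(5 + \frac{1}{6} \left(-10\right)\right) = 6100 \left(5 - \frac{5}{3}\right) = 6100 \cdot \frac{10}{3} = \frac{61000}{3}$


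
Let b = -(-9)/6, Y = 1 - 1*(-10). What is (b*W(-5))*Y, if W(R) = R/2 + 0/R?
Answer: -165/4 ≈ -41.250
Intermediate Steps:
W(R) = R/2 (W(R) = R*(1/2) + 0 = R/2 + 0 = R/2)
Y = 11 (Y = 1 + 10 = 11)
b = 3/2 (b = -(-9)/6 = -3*(-1/2) = 3/2 ≈ 1.5000)
(b*W(-5))*Y = (3*((1/2)*(-5))/2)*11 = ((3/2)*(-5/2))*11 = -15/4*11 = -165/4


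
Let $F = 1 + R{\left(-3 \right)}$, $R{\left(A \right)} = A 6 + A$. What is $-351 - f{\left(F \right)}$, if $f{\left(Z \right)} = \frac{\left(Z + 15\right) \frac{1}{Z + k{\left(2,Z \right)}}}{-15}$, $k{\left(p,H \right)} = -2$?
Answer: $- \frac{23165}{66} \approx -350.98$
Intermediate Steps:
$R{\left(A \right)} = 7 A$ ($R{\left(A \right)} = 6 A + A = 7 A$)
$F = -20$ ($F = 1 + 7 \left(-3\right) = 1 - 21 = -20$)
$f{\left(Z \right)} = - \frac{15 + Z}{15 \left(-2 + Z\right)}$ ($f{\left(Z \right)} = \frac{\left(Z + 15\right) \frac{1}{Z - 2}}{-15} = \frac{15 + Z}{-2 + Z} \left(- \frac{1}{15}\right) = - \frac{15 + Z}{15 \left(-2 + Z\right)}$)
$-351 - f{\left(F \right)} = -351 - \frac{-15 - -20}{15 \left(-2 - 20\right)} = -351 - \frac{-15 + 20}{15 \left(-22\right)} = -351 - \frac{1}{15} \left(- \frac{1}{22}\right) 5 = -351 - - \frac{1}{66} = -351 + \frac{1}{66} = - \frac{23165}{66}$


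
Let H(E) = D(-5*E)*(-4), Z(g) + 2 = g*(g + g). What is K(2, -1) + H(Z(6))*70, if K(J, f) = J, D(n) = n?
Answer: 98002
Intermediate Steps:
Z(g) = -2 + 2*g² (Z(g) = -2 + g*(g + g) = -2 + g*(2*g) = -2 + 2*g²)
H(E) = 20*E (H(E) = -5*E*(-4) = 20*E)
K(2, -1) + H(Z(6))*70 = 2 + (20*(-2 + 2*6²))*70 = 2 + (20*(-2 + 2*36))*70 = 2 + (20*(-2 + 72))*70 = 2 + (20*70)*70 = 2 + 1400*70 = 2 + 98000 = 98002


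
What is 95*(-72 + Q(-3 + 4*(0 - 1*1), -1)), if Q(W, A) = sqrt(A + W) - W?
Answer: -6175 + 190*I*sqrt(2) ≈ -6175.0 + 268.7*I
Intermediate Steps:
95*(-72 + Q(-3 + 4*(0 - 1*1), -1)) = 95*(-72 + (sqrt(-1 + (-3 + 4*(0 - 1*1))) - (-3 + 4*(0 - 1*1)))) = 95*(-72 + (sqrt(-1 + (-3 + 4*(0 - 1))) - (-3 + 4*(0 - 1)))) = 95*(-72 + (sqrt(-1 + (-3 + 4*(-1))) - (-3 + 4*(-1)))) = 95*(-72 + (sqrt(-1 + (-3 - 4)) - (-3 - 4))) = 95*(-72 + (sqrt(-1 - 7) - 1*(-7))) = 95*(-72 + (sqrt(-8) + 7)) = 95*(-72 + (2*I*sqrt(2) + 7)) = 95*(-72 + (7 + 2*I*sqrt(2))) = 95*(-65 + 2*I*sqrt(2)) = -6175 + 190*I*sqrt(2)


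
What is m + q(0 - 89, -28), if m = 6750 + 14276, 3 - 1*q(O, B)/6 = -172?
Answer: 22076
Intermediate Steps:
q(O, B) = 1050 (q(O, B) = 18 - 6*(-172) = 18 + 1032 = 1050)
m = 21026
m + q(0 - 89, -28) = 21026 + 1050 = 22076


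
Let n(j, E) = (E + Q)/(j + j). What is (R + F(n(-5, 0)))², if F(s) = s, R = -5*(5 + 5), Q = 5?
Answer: 10201/4 ≈ 2550.3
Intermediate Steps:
n(j, E) = (5 + E)/(2*j) (n(j, E) = (E + 5)/(j + j) = (5 + E)/((2*j)) = (5 + E)*(1/(2*j)) = (5 + E)/(2*j))
R = -50 (R = -5*10 = -50)
(R + F(n(-5, 0)))² = (-50 + (½)*(5 + 0)/(-5))² = (-50 + (½)*(-⅕)*5)² = (-50 - ½)² = (-101/2)² = 10201/4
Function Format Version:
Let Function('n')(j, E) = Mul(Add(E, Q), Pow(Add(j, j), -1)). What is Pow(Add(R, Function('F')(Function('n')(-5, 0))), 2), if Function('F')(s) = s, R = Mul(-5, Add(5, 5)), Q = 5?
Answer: Rational(10201, 4) ≈ 2550.3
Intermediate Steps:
Function('n')(j, E) = Mul(Rational(1, 2), Pow(j, -1), Add(5, E)) (Function('n')(j, E) = Mul(Add(E, 5), Pow(Add(j, j), -1)) = Mul(Add(5, E), Pow(Mul(2, j), -1)) = Mul(Add(5, E), Mul(Rational(1, 2), Pow(j, -1))) = Mul(Rational(1, 2), Pow(j, -1), Add(5, E)))
R = -50 (R = Mul(-5, 10) = -50)
Pow(Add(R, Function('F')(Function('n')(-5, 0))), 2) = Pow(Add(-50, Mul(Rational(1, 2), Pow(-5, -1), Add(5, 0))), 2) = Pow(Add(-50, Mul(Rational(1, 2), Rational(-1, 5), 5)), 2) = Pow(Add(-50, Rational(-1, 2)), 2) = Pow(Rational(-101, 2), 2) = Rational(10201, 4)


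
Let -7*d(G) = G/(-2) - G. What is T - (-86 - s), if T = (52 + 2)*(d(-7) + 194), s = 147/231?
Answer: 115298/11 ≈ 10482.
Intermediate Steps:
d(G) = 3*G/14 (d(G) = -(G/(-2) - G)/7 = -(G*(-½) - G)/7 = -(-G/2 - G)/7 = -(-3)*G/14 = 3*G/14)
s = 7/11 (s = 147*(1/231) = 7/11 ≈ 0.63636)
T = 10395 (T = (52 + 2)*((3/14)*(-7) + 194) = 54*(-3/2 + 194) = 54*(385/2) = 10395)
T - (-86 - s) = 10395 - (-86 - 1*7/11) = 10395 - (-86 - 7/11) = 10395 - 1*(-953/11) = 10395 + 953/11 = 115298/11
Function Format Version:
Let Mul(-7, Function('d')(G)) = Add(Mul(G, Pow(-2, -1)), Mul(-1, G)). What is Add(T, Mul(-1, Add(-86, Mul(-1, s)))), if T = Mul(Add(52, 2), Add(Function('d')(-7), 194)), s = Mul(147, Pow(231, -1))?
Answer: Rational(115298, 11) ≈ 10482.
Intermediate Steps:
Function('d')(G) = Mul(Rational(3, 14), G) (Function('d')(G) = Mul(Rational(-1, 7), Add(Mul(G, Pow(-2, -1)), Mul(-1, G))) = Mul(Rational(-1, 7), Add(Mul(G, Rational(-1, 2)), Mul(-1, G))) = Mul(Rational(-1, 7), Add(Mul(Rational(-1, 2), G), Mul(-1, G))) = Mul(Rational(-1, 7), Mul(Rational(-3, 2), G)) = Mul(Rational(3, 14), G))
s = Rational(7, 11) (s = Mul(147, Rational(1, 231)) = Rational(7, 11) ≈ 0.63636)
T = 10395 (T = Mul(Add(52, 2), Add(Mul(Rational(3, 14), -7), 194)) = Mul(54, Add(Rational(-3, 2), 194)) = Mul(54, Rational(385, 2)) = 10395)
Add(T, Mul(-1, Add(-86, Mul(-1, s)))) = Add(10395, Mul(-1, Add(-86, Mul(-1, Rational(7, 11))))) = Add(10395, Mul(-1, Add(-86, Rational(-7, 11)))) = Add(10395, Mul(-1, Rational(-953, 11))) = Add(10395, Rational(953, 11)) = Rational(115298, 11)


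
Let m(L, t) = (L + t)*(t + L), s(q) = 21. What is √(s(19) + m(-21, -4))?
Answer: √646 ≈ 25.417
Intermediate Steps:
m(L, t) = (L + t)² (m(L, t) = (L + t)*(L + t) = (L + t)²)
√(s(19) + m(-21, -4)) = √(21 + (-21 - 4)²) = √(21 + (-25)²) = √(21 + 625) = √646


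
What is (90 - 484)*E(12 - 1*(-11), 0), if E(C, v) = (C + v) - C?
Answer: 0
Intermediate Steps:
E(C, v) = v
(90 - 484)*E(12 - 1*(-11), 0) = (90 - 484)*0 = -394*0 = 0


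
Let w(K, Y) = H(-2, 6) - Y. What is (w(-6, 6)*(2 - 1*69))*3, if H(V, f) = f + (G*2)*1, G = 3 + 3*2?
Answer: -3618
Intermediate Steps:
G = 9 (G = 3 + 6 = 9)
H(V, f) = 18 + f (H(V, f) = f + (9*2)*1 = f + 18*1 = f + 18 = 18 + f)
w(K, Y) = 24 - Y (w(K, Y) = (18 + 6) - Y = 24 - Y)
(w(-6, 6)*(2 - 1*69))*3 = ((24 - 1*6)*(2 - 1*69))*3 = ((24 - 6)*(2 - 69))*3 = (18*(-67))*3 = -1206*3 = -3618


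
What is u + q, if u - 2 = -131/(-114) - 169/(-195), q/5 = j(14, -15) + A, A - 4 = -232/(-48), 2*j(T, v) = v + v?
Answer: -7643/285 ≈ -26.818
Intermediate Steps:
j(T, v) = v (j(T, v) = (v + v)/2 = (2*v)/2 = v)
A = 53/6 (A = 4 - 232/(-48) = 4 - 232*(-1/48) = 4 + 29/6 = 53/6 ≈ 8.8333)
q = -185/6 (q = 5*(-15 + 53/6) = 5*(-37/6) = -185/6 ≈ -30.833)
u = 763/190 (u = 2 + (-131/(-114) - 169/(-195)) = 2 + (-131*(-1/114) - 169*(-1/195)) = 2 + (131/114 + 13/15) = 2 + 383/190 = 763/190 ≈ 4.0158)
u + q = 763/190 - 185/6 = -7643/285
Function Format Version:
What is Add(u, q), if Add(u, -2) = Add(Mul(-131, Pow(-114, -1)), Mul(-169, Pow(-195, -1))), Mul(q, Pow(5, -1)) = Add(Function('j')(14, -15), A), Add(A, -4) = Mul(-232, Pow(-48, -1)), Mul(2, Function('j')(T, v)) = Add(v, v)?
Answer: Rational(-7643, 285) ≈ -26.818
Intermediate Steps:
Function('j')(T, v) = v (Function('j')(T, v) = Mul(Rational(1, 2), Add(v, v)) = Mul(Rational(1, 2), Mul(2, v)) = v)
A = Rational(53, 6) (A = Add(4, Mul(-232, Pow(-48, -1))) = Add(4, Mul(-232, Rational(-1, 48))) = Add(4, Rational(29, 6)) = Rational(53, 6) ≈ 8.8333)
q = Rational(-185, 6) (q = Mul(5, Add(-15, Rational(53, 6))) = Mul(5, Rational(-37, 6)) = Rational(-185, 6) ≈ -30.833)
u = Rational(763, 190) (u = Add(2, Add(Mul(-131, Pow(-114, -1)), Mul(-169, Pow(-195, -1)))) = Add(2, Add(Mul(-131, Rational(-1, 114)), Mul(-169, Rational(-1, 195)))) = Add(2, Add(Rational(131, 114), Rational(13, 15))) = Add(2, Rational(383, 190)) = Rational(763, 190) ≈ 4.0158)
Add(u, q) = Add(Rational(763, 190), Rational(-185, 6)) = Rational(-7643, 285)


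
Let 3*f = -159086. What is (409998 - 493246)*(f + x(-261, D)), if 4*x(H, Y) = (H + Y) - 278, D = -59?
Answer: 13280928056/3 ≈ 4.4270e+9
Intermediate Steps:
f = -159086/3 (f = (1/3)*(-159086) = -159086/3 ≈ -53029.)
x(H, Y) = -139/2 + H/4 + Y/4 (x(H, Y) = ((H + Y) - 278)/4 = (-278 + H + Y)/4 = -139/2 + H/4 + Y/4)
(409998 - 493246)*(f + x(-261, D)) = (409998 - 493246)*(-159086/3 + (-139/2 + (1/4)*(-261) + (1/4)*(-59))) = -83248*(-159086/3 + (-139/2 - 261/4 - 59/4)) = -83248*(-159086/3 - 299/2) = -83248*(-319069/6) = 13280928056/3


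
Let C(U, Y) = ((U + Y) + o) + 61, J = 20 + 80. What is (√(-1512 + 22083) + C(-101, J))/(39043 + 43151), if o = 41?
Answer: 101/82194 + √20571/82194 ≈ 0.0029738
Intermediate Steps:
J = 100
C(U, Y) = 102 + U + Y (C(U, Y) = ((U + Y) + 41) + 61 = (41 + U + Y) + 61 = 102 + U + Y)
(√(-1512 + 22083) + C(-101, J))/(39043 + 43151) = (√(-1512 + 22083) + (102 - 101 + 100))/(39043 + 43151) = (√20571 + 101)/82194 = (101 + √20571)*(1/82194) = 101/82194 + √20571/82194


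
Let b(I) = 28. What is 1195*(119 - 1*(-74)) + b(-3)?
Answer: 230663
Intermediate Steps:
1195*(119 - 1*(-74)) + b(-3) = 1195*(119 - 1*(-74)) + 28 = 1195*(119 + 74) + 28 = 1195*193 + 28 = 230635 + 28 = 230663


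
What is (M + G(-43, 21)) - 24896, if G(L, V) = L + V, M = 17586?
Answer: -7332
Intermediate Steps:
(M + G(-43, 21)) - 24896 = (17586 + (-43 + 21)) - 24896 = (17586 - 22) - 24896 = 17564 - 24896 = -7332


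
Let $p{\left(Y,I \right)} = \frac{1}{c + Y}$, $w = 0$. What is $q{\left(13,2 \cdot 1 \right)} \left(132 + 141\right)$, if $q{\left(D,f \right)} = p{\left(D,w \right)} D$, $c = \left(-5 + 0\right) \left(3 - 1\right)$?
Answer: $1183$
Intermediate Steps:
$c = -10$ ($c = \left(-5\right) 2 = -10$)
$p{\left(Y,I \right)} = \frac{1}{-10 + Y}$
$q{\left(D,f \right)} = \frac{D}{-10 + D}$
$q{\left(13,2 \cdot 1 \right)} \left(132 + 141\right) = \frac{13}{-10 + 13} \left(132 + 141\right) = \frac{13}{3} \cdot 273 = 1183$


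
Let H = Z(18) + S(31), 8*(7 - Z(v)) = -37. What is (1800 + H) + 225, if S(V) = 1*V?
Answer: 16541/8 ≈ 2067.6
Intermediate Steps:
Z(v) = 93/8 (Z(v) = 7 - ⅛*(-37) = 7 + 37/8 = 93/8)
S(V) = V
H = 341/8 (H = 93/8 + 31 = 341/8 ≈ 42.625)
(1800 + H) + 225 = (1800 + 341/8) + 225 = 14741/8 + 225 = 16541/8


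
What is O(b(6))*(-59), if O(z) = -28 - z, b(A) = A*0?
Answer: 1652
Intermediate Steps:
b(A) = 0
O(b(6))*(-59) = (-28 - 1*0)*(-59) = (-28 + 0)*(-59) = -28*(-59) = 1652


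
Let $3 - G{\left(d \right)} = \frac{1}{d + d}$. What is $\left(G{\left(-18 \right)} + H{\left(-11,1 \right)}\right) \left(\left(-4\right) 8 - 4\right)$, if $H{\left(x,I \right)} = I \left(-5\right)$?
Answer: $71$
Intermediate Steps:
$H{\left(x,I \right)} = - 5 I$
$G{\left(d \right)} = 3 - \frac{1}{2 d}$ ($G{\left(d \right)} = 3 - \frac{1}{d + d} = 3 - \frac{1}{2 d}$)
$\left(G{\left(-18 \right)} + H{\left(-11,1 \right)}\right) \left(\left(-4\right) 8 - 4\right) = \left(\left(3 - \frac{1}{2 \left(-18\right)}\right) - 5\right) \left(\left(-4\right) 8 - 4\right) = \left(\left(3 - - \frac{1}{36}\right) - 5\right) \left(-32 - 4\right) = \left(\left(3 + \frac{1}{36}\right) - 5\right) \left(-36\right) = \left(\frac{109}{36} - 5\right) \left(-36\right) = \left(- \frac{71}{36}\right) \left(-36\right) = 71$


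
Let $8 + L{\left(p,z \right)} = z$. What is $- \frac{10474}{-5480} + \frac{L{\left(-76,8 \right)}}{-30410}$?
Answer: $\frac{5237}{2740} \approx 1.9113$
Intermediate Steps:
$L{\left(p,z \right)} = -8 + z$
$- \frac{10474}{-5480} + \frac{L{\left(-76,8 \right)}}{-30410} = - \frac{10474}{-5480} + \frac{-8 + 8}{-30410} = \left(-10474\right) \left(- \frac{1}{5480}\right) + 0 \left(- \frac{1}{30410}\right) = \frac{5237}{2740} + 0 = \frac{5237}{2740}$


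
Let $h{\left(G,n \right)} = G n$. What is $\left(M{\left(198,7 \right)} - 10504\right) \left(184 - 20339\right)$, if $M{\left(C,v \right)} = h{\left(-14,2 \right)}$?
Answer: $212272460$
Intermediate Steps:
$M{\left(C,v \right)} = -28$ ($M{\left(C,v \right)} = \left(-14\right) 2 = -28$)
$\left(M{\left(198,7 \right)} - 10504\right) \left(184 - 20339\right) = \left(-28 - 10504\right) \left(184 - 20339\right) = \left(-10532\right) \left(-20155\right) = 212272460$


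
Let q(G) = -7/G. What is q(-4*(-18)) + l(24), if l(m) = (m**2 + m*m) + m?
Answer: 84665/72 ≈ 1175.9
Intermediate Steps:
l(m) = m + 2*m**2 (l(m) = (m**2 + m**2) + m = 2*m**2 + m = m + 2*m**2)
q(-4*(-18)) + l(24) = -7/((-4*(-18))) + 24*(1 + 2*24) = -7/72 + 24*(1 + 48) = -7*1/72 + 24*49 = -7/72 + 1176 = 84665/72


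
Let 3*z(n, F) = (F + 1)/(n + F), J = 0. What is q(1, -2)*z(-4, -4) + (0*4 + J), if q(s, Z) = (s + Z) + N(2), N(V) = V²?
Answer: 3/8 ≈ 0.37500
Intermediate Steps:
q(s, Z) = 4 + Z + s (q(s, Z) = (s + Z) + 2² = (Z + s) + 4 = 4 + Z + s)
z(n, F) = (1 + F)/(3*(F + n)) (z(n, F) = ((F + 1)/(n + F))/3 = ((1 + F)/(F + n))/3 = (1 + F)/(3*(F + n)))
q(1, -2)*z(-4, -4) + (0*4 + J) = (4 - 2 + 1)*((1 - 4)/(3*(-4 - 4))) + (0*4 + 0) = 3*((⅓)*(-3)/(-8)) + (0 + 0) = 3*((⅓)*(-⅛)*(-3)) + 0 = 3*(⅛) + 0 = 3/8 + 0 = 3/8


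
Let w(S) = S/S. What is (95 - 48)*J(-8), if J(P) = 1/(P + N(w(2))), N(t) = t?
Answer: -47/7 ≈ -6.7143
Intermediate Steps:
w(S) = 1
J(P) = 1/(1 + P) (J(P) = 1/(P + 1) = 1/(1 + P))
(95 - 48)*J(-8) = (95 - 48)/(1 - 8) = 47/(-7) = 47*(-⅐) = -47/7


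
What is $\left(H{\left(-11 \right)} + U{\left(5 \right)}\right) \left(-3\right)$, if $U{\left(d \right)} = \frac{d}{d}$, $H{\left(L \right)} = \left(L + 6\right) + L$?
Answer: $45$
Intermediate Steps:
$H{\left(L \right)} = 6 + 2 L$ ($H{\left(L \right)} = \left(6 + L\right) + L = 6 + 2 L$)
$U{\left(d \right)} = 1$
$\left(H{\left(-11 \right)} + U{\left(5 \right)}\right) \left(-3\right) = \left(\left(6 + 2 \left(-11\right)\right) + 1\right) \left(-3\right) = \left(\left(6 - 22\right) + 1\right) \left(-3\right) = \left(-16 + 1\right) \left(-3\right) = \left(-15\right) \left(-3\right) = 45$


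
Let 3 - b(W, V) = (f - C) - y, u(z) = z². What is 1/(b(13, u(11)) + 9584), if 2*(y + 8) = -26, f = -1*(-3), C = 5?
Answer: 1/9568 ≈ 0.00010451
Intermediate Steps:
f = 3
y = -21 (y = -8 + (½)*(-26) = -8 - 13 = -21)
b(W, V) = -16 (b(W, V) = 3 - ((3 - 1*5) - 1*(-21)) = 3 - ((3 - 5) + 21) = 3 - (-2 + 21) = 3 - 1*19 = 3 - 19 = -16)
1/(b(13, u(11)) + 9584) = 1/(-16 + 9584) = 1/9568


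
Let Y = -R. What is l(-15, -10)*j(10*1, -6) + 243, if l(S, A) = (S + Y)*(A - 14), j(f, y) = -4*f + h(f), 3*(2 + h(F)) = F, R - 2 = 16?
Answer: -30381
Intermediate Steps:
R = 18 (R = 2 + 16 = 18)
h(F) = -2 + F/3
Y = -18 (Y = -1*18 = -18)
j(f, y) = -2 - 11*f/3 (j(f, y) = -4*f + (-2 + f/3) = -2 - 11*f/3)
l(S, A) = (-18 + S)*(-14 + A) (l(S, A) = (S - 18)*(A - 14) = (-18 + S)*(-14 + A))
l(-15, -10)*j(10*1, -6) + 243 = (252 - 18*(-10) - 14*(-15) - 10*(-15))*(-2 - 110/3) + 243 = (252 + 180 + 210 + 150)*(-2 - 11/3*10) + 243 = 792*(-2 - 110/3) + 243 = 792*(-116/3) + 243 = -30624 + 243 = -30381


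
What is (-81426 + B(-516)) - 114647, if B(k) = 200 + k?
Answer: -196389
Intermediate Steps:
(-81426 + B(-516)) - 114647 = (-81426 + (200 - 516)) - 114647 = (-81426 - 316) - 114647 = -81742 - 114647 = -196389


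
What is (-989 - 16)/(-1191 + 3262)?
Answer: -1005/2071 ≈ -0.48527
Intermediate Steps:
(-989 - 16)/(-1191 + 3262) = -1005/2071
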